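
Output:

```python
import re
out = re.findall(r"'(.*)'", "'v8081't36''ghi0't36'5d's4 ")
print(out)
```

["v8081't36''ghi0't36'5d"]

One capturing group, so `findall` returns just the captured substring from the one match — 1 in all.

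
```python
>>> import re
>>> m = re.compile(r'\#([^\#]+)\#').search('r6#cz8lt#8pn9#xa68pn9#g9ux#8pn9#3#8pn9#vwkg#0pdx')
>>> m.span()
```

(2, 9)

`re.search` tries every starting position until one works.
The match spans [2:9] → '#cz8lt#'.
Captured: group 1 = 'cz8lt'.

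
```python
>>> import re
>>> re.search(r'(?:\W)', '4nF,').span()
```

(3, 4)

The match spans [3:4] → ','.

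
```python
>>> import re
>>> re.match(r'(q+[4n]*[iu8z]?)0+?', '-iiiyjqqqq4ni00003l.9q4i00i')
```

With `match`, the pattern is implicitly anchored at the beginning.
Here the pattern fails at index 0, so the call returns None.

None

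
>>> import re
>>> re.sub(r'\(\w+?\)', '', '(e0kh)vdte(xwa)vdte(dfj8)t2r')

'vdtevdtet2r'

Each match is replaced by ''.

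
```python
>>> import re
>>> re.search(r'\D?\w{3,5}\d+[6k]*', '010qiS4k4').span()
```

Pattern: optionally a non-digit, then 3 to 5 of a word character, then one or more of a digit; then zero or more of one of [6k].
`search` walks the string left to right and returns the first match it finds.
The match spans [1:8] → '10qiS4k'.

(1, 8)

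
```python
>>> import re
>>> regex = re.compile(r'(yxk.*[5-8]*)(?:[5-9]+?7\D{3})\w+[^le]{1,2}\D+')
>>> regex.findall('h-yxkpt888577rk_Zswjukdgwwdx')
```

Because there's exactly one group, `findall` drops the full match and keeps group 1 from the one hit.

['yxkpt8885']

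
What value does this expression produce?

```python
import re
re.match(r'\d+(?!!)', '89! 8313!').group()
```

The negative lookahead/lookbehind blocks any match where the forbidden context is present.
`re.match` only tries the pattern at the start of the string.
The match spans [0:1] → '8'.

'8'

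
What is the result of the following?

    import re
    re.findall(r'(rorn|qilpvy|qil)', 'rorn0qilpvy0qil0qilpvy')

['rorn', 'qilpvy', 'qil', 'qilpvy']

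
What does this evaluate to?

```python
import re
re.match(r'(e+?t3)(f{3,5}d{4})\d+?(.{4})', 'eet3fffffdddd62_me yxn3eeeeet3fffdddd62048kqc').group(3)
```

This matches one or more of a literal 'e' (lazy), then the literal 't3' (captured); then 3 to 5 of the literal 'f', then exactly 4 of a literal 'd' (captured); then one or more of a digit (lazy); then exactly 4 of any character (captured).
A non-greedy quantifier consumes as few characters as it can — just enough that the remainder of the pattern still matches from where it stops; whatever follows it matches normally.
`re.match` only tries the pattern at the start of the string.
The match spans [0:18] → 'eet3fffffdddd62_me'.
Captured: group 1 = 'eet3', group 2 = 'fffffdddd', group 3 = '2_me'.

'2_me'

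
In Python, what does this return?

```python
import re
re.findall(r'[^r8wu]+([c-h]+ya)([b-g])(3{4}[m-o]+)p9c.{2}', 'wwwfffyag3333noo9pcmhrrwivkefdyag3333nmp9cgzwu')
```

[('dya', 'g', '3333nm')]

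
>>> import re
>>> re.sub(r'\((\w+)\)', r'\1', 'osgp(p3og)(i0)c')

`\1` in the replacement pulls in group 1's text for each match.

'osgpp3ogi0c'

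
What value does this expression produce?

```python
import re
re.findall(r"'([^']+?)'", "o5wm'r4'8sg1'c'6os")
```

['r4', 'c']

Walking the string: at [4:8] match "'r4'", group 1 = 'r4'; at [12:15] match "'c'", group 1 = 'c'.
One capturing group, so `findall` returns just the captured substring from each match — 2 in all.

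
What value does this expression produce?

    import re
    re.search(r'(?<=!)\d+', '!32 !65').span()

(1, 3)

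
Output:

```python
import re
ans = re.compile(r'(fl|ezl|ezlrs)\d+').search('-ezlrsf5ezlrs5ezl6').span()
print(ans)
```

`re.search` scans for the first position where the pattern succeeds.
The match spans [8:14] → 'ezlrs5'.
Captured: group 1 = 'ezlrs'.

(8, 14)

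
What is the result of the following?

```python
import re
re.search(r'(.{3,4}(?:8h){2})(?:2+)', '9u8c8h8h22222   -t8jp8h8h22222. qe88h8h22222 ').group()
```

This matches 3 to 4 of any character, then the literal '8h' repeated 2 times (captured); then one or more of a literal '2' (non-capturing group).
`search` walks the string left to right and returns the first match it finds.
The match spans [0:13] → '9u8c8h8h22222'.
Captured: group 1 = '9u8c8h8h'.

'9u8c8h8h22222'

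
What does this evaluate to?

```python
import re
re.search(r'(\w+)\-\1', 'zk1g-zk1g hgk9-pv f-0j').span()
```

(0, 9)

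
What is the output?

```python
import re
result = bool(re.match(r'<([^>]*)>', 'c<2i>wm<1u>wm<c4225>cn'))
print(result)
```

False

`re.match` won't scan ahead — the pattern has to work from the very first character.
Here the pattern fails at index 0, so the call returns None, and `bool(None)` is False.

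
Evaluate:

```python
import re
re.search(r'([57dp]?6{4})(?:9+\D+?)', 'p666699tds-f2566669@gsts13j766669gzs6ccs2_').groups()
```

This matches optionally one of [57dp], then exactly 4 of the literal '6' (captured); then one or more of a literal '9', then one or more of a non-digit (lazy) (non-capturing group).
`re.search` tries every starting position until one works.
The match spans [0:8] → 'p666699t'.
Captured: group 1 = 'p6666'.

('p6666',)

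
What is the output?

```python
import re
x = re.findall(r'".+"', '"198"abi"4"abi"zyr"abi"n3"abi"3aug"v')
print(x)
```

['"198"abi"4"abi"zyr"abi"n3"abi"3aug"']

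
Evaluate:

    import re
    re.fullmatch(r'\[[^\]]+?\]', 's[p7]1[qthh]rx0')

`re.fullmatch` is like wrapping the pattern in `^…$` (in single-line mode).
Here the string isn't matched end-to-end, so the call returns None.

None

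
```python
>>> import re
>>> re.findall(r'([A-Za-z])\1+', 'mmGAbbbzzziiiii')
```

['m', 'b', 'z', 'i']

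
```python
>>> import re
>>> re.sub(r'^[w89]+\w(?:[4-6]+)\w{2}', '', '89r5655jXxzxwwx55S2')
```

'xzxwwx55S2'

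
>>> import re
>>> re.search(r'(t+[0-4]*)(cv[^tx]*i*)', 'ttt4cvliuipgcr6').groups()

('ttt4', 'cvliuipgcr6')

The pattern matches one or more of a literal 't', then zero or more of a character in [0-4] (captured); then the literal 'cv', then zero or more of any character except [tx], then zero or more of a literal 'i' (captured).
Unlike `match`, `search` isn't anchored — it looks for the pattern anywhere in the string.
The match spans [0:15] → 'ttt4cvliuipgcr6'.
Captured: group 1 = 'ttt4', group 2 = 'cvliuipgcr6'.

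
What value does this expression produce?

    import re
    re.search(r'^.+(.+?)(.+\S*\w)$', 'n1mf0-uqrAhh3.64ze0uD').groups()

('0', 'uD')

The match spans [0:21] → 'n1mf0-uqrAhh3.64ze0uD'.
Captured: group 1 = '0', group 2 = 'uD'.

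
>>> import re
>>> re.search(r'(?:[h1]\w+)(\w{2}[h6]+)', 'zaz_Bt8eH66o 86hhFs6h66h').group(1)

'66h'

Pattern: one of [h1], then one or more of a word character (non-capturing group); then exactly 2 of a word character, then one or more of one of [h6] (captured).
`search` walks the string left to right and returns the first match it finds.
The match spans [15:24] → 'hhFs6h66h'.
Captured: group 1 = '66h'.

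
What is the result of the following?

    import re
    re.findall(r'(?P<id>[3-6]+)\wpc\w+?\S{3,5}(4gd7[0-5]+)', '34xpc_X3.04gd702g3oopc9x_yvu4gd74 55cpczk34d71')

[('34', '4gd702')]

Multiple groups make `findall` return tuples — one 2-tuple for the one match.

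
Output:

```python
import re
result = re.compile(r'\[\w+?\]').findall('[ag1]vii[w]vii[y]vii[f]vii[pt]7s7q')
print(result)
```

['[ag1]', '[w]', '[y]', '[f]', '[pt]']

Scanning left to right: at [0:5] → '[ag1]'; at [8:11] → '[w]'; at [14:17] → '[y]'; at [20:23] → '[f]'; at [26:30] → '[pt]'.
No capturing groups, so `findall` returns the 5 full match strings.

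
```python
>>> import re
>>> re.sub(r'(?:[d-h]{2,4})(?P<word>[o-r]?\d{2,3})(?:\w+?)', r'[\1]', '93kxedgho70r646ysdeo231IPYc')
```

'93kx[o70]646ys[o231]PYc'

Lazy quantifiers expand one character at a time until the remainder of the pattern can match.
Each match is replaced using the text its own group 1 captured.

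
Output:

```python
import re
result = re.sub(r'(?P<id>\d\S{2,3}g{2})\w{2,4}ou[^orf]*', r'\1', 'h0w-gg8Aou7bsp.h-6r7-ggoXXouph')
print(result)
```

The pattern matches a digit, then 2 to 3 of a non-whitespace character, then exactly 2 of a literal 'g' (captured as 'id'); then 2 to 4 of a word character, then the literal 'ou', then zero or more of any character except [orf].
Matches: at [1:18] → '0w-gg8Aou7bsp.h-6'.
The replacement refers to a captured group, so each match is rewritten using its own captured text.

h0w-ggr7-ggoXXouph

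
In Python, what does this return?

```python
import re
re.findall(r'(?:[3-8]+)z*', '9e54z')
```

['54z']

This matches one or more of a character in [3-8] (non-capturing group); then zero or more of a literal 'z'.
Scanning left to right: at [2:5] → '54z'.
Since nothing is captured, `findall` lists the 1 matched substring directly.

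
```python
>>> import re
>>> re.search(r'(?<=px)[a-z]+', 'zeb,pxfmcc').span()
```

The `(?=…)`/`(?<=…)` assertion just peeks at neighbouring text; it doesn't advance the match position.
`re.search` tries every starting position until one works.
The match spans [6:10] → 'fmcc'.

(6, 10)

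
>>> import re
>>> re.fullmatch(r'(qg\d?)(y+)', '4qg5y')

Pattern: the literal 'qg', then optionally a digit (captured); then one or more of a literal 'y' (captured).
For `fullmatch`, every character of the input must be accounted for by the pattern.
Here the string isn't matched end-to-end, so the call returns None.

None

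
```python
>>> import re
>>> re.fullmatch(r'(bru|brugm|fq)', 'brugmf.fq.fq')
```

None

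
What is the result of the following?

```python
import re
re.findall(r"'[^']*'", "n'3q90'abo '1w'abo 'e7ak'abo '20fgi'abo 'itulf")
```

Walking the string: at [1:7] → "'3q90'"; at [11:15] → "'1w'"; at [19:25] → "'e7ak'"; at [29:36] → "'20fgi'".
Since nothing is captured, `findall` lists the 4 matched substrings directly.

["'3q90'", "'1w'", "'e7ak'", "'20fgi'"]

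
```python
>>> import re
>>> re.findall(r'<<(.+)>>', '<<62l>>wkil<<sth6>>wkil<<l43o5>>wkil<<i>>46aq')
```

['62l>>wkil<<sth6>>wkil<<l43o5>>wkil<<i']

With a single group, `findall` returns only what that group captured — 1 item.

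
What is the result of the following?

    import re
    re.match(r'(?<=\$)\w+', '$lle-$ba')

Because the assertion is zero-width, the text it checks is not consumed and won't appear in the result.
`re.match` only tries the pattern at the start of the string.
Here the string doesn't start with a match, so the call returns None.

None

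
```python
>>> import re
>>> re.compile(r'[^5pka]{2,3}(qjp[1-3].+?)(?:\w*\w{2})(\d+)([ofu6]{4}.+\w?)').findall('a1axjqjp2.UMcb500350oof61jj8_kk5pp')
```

[('qjp2.', '0', 'oof61jj8_kk5pp')]

This matches 2 to 3 of any character except [5pka]; then the literal 'qjp', then a character in [1-3], then one or more of any character (lazy) (captured); then zero or more of a word character, then exactly 2 of a word character (non-capturing group); then one or more of a digit (captured); then exactly 4 of one of [ofu6], then one or more of any character, then optionally a word character (captured).
Walking the string: at [3:34] match 'xjqjp2.UMcb500350oof61jj8_kk5pp', groups = ('qjp2.', '0', 'oof61jj8_kk5pp').
With 3 capturing groups, `findall` returns a 3-tuple per match.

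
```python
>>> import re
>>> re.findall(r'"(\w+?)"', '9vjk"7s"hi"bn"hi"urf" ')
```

Matches: at [4:8] match '"7s"', group 1 = '7s'; at [10:14] match '"bn"', group 1 = 'bn'; at [16:21] match '"urf"', group 1 = 'urf'.
One capturing group, so `findall` returns just the captured substring from each match — 3 in all.

['7s', 'bn', 'urf']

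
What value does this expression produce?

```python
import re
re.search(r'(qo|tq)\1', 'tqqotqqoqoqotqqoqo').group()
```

'qoqo'

After group 1 captures some text, `\1` only succeeds where that same text appears again.
The match spans [6:10] → 'qoqo'.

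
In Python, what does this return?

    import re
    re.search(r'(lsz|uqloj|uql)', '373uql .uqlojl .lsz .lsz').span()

`re.search` tries every starting position until one works.
The match spans [3:6] → 'uql'.
Captured: group 1 = 'uql'.

(3, 6)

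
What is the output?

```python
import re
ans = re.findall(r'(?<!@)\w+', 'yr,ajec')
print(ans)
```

The negative lookaround is zero-width — it rules out positions where the adjacent text would match, without consuming anything.
Walking the string: at [0:2] → 'yr'; at [3:7] → 'ajec'.
No capturing groups, so `findall` returns the 2 full match strings.

['yr', 'ajec']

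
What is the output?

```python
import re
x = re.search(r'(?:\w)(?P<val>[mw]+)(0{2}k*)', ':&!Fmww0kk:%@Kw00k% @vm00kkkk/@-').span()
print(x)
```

(13, 18)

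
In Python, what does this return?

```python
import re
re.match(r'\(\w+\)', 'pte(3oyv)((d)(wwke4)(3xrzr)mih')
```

`re.match` won't scan ahead — the pattern has to work from the very first character.
Here the string doesn't start with a match, so the call returns None.

None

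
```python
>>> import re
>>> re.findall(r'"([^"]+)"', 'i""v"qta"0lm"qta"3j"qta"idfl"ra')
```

['v', '0lm', '3j', 'idfl']

Walking the string: at [2:5] match '"v"', group 1 = 'v'; at [8:13] match '"0lm"', group 1 = '0lm'; at [16:20] match '"3j"', group 1 = '3j'; at [23:29] match '"idfl"', group 1 = 'idfl'.
`findall` collects group 1 from each match (4 total).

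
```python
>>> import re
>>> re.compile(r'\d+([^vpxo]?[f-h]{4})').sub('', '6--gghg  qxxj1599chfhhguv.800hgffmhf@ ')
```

'6--gghg  qxxjguv.mhf@ '

The pattern matches one or more of a digit; then optionally any character except [vpxo], then exactly 4 of a character in [f-h] (captured).
Matches: at [13:22] → '1599chfhh'; at [26:33] → '800hgff'.
Each match is replaced by ''.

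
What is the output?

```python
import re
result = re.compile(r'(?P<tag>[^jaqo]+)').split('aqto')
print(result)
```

['aq', 't', 'o']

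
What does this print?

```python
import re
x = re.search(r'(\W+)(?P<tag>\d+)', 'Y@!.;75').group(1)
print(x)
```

@!.;

Pattern: one or more of a non-word character (captured); then one or more of a digit (captured as 'tag').
`search` walks the string left to right and returns the first match it finds.
The match spans [1:7] → '@!.;75'.
Captured: group 1 = '@!.;', group 2 = '75'.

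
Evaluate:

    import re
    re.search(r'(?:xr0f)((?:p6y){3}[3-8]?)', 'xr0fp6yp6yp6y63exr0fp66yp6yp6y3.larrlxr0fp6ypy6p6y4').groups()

('p6yp6yp6y6',)

Pattern: the literal 'xr', then the literal '0f' (non-capturing group); then the literal 'p6y' repeated 3 times, then optionally a character in [3-8] (captured).
`re.search` tries every starting position until one works.
The match spans [0:14] → 'xr0fp6yp6yp6y6'.
Captured: group 1 = 'p6yp6yp6y6'.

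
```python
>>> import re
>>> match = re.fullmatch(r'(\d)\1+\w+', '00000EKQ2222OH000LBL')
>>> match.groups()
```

('0',)

After group 1 captures some text, `\1` only succeeds where that same text appears again.
`re.fullmatch` requires the pattern to consume the entire string.
The match spans [0:20] → '00000EKQ2222OH000LBL'.
Captured: group 1 = '0'.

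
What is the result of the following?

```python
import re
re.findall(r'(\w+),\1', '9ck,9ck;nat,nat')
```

`\1` is not a pattern — it's the concrete string captured by group 1, re-applied verbatim.
Walking the string: at [0:7] match '9ck,9ck', group 1 = '9ck'; at [8:15] match 'nat,nat', group 1 = 'nat'.
`findall` collects group 1 from each match (2 total).

['9ck', 'nat']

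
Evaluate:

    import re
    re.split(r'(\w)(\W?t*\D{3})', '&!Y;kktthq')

['&!', 'Y', ';kkt', 'thq']

Pattern: a word character (captured); then optionally a non-word character, then zero or more of a literal 't', then exactly 3 of a non-digit (captured).
Matches to split on: at [2:7] → 'Y;kkt'.
Because the pattern has a capturing group, `split` also inserts each captured text between the pieces.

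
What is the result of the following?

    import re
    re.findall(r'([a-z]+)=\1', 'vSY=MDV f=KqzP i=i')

`\1` is not a pattern — it's the concrete string captured by group 1, re-applied verbatim.
Scanning left to right: at [15:18] match 'i=i', group 1 = 'i'.
One capturing group, so `findall` returns just the captured substring from the one match — 1 in all.

['i']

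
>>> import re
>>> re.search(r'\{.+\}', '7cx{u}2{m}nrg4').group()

'{u}2{m}'

The match spans [3:10] → '{u}2{m}'.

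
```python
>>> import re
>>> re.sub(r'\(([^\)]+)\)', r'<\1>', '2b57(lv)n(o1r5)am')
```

Matches: at [4:8] → '(lv)'; at [9:15] → '(o1r5)'.
`\1` in the replacement pulls in group 1's text for each match.

'2b57<lv>n<o1r5>am'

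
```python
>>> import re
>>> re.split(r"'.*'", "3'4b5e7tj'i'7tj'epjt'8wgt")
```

['3', '8wgt']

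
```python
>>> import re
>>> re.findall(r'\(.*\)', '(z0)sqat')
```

`findall` yields the raw match text (1 of them) because the pattern has no groups.

['(z0)']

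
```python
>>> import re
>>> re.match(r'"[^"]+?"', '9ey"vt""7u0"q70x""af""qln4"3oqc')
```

`re.match` won't scan ahead — the pattern has to work from the very first character.
Here position 0 doesn't satisfy it, so the call returns None.

None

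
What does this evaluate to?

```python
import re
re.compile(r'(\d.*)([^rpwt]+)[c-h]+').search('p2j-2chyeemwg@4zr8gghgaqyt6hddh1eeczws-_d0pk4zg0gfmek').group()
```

'2j-2chyeemwg@4zr8gghgaqyt6hddh1eeczws-_d0pk4zg0gfme'

Pattern: a digit, then zero or more of any character (captured); then one or more of any character except [rpwt] (captured); then one or more of a character in [c-h].
`re.search` scans for the first position where the pattern succeeds.
The match spans [1:52] → '2j-2chyeemwg@4zr8gghgaqyt6hddh1eeczws-_d0pk4zg0gfme'.
Captured: group 1 = '2j-2chyeemwg@4zr8gghgaqyt6hddh1eeczws-_d0pk4zg0gf', group 2 = 'm'.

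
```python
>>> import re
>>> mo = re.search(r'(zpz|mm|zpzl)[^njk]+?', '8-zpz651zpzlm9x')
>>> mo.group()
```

`re.search` tries every starting position until one works.
The match spans [2:6] → 'zpz6'.
Captured: group 1 = 'zpz'.

'zpz6'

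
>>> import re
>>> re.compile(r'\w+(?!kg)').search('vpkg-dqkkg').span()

(0, 4)

`(?!…)`/`(?<!…)` only lets a position through if the neighbouring text does NOT match; no characters are consumed.
`re.search` scans for the first position where the pattern succeeds.
The match spans [0:4] → 'vpkg'.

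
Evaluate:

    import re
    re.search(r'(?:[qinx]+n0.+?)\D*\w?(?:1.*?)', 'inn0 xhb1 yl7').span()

(0, 9)

Pattern: one or more of one of [qinx], then the literal 'n0', then one or more of any character (lazy) (non-capturing group); then zero or more of a non-digit, then optionally a word character; then a literal '1', then zero or more of any character (lazy) (non-capturing group).
The `?` after the quantifier makes it lazy — it takes as little as possible before letting the rest of the pattern try.
`search` walks the string left to right and returns the first match it finds.
The match spans [0:9] → 'inn0 xhb1'.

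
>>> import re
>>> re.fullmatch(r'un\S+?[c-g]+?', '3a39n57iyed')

`re.fullmatch` is like wrapping the pattern in `^…$` (in single-line mode).
Here the pattern can't cover the whole string, so the call returns None.

None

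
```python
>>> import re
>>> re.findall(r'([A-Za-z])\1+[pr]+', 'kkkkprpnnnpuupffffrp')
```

['k', 'n', 'u', 'f']

After group 1 captures some text, `\1` only succeeds where that same text appears again.
`findall` collects group 1 from each match (4 total).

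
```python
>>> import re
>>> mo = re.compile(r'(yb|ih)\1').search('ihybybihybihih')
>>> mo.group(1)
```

'yb'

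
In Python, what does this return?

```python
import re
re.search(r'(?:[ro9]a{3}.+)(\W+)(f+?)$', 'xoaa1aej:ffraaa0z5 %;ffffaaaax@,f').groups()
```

This matches one of [ro9], then exactly 3 of a literal 'a', then one or more of any character (non-capturing group); then one or more of a non-word character (captured); then one or more of a literal 'f' (lazy) (captured); then anchored at the end.
`re.search` scans for the first position where the pattern succeeds.
The match spans [11:33] → 'raaa0z5 %;ffffaaaax@,f'.
Captured: group 1 = ',', group 2 = 'f'.

(',', 'f')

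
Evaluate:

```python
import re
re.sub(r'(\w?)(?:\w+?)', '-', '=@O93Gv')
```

Each match is replaced by '-'.

'=@---'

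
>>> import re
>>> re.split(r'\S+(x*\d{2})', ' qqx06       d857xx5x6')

The pattern matches one or more of a non-whitespace character; then zero or more of a literal 'x', then exactly 2 of a digit (captured).
Matches to split on: at [1:6] → 'qqx06'; at [13:17] → 'd857'.
With a capturing group present, the delimiter's captured portion is kept in the result list.

[' ', '06', '       ', '57', 'xx5x6']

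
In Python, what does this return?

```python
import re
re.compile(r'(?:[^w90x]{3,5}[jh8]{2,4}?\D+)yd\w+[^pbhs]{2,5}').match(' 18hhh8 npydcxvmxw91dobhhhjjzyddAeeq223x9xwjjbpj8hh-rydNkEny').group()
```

' 18hhh8 npydcxvmxw91dobhhhjjzyddAeeq223x9xwjjbpj8hh-rydN'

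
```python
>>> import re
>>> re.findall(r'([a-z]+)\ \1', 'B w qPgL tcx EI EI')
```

[]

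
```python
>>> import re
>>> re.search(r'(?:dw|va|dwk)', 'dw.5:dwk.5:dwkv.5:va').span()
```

The match spans [0:2] → 'dw'.

(0, 2)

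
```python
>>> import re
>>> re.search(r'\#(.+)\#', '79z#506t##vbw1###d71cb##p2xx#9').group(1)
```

'506t##vbw1###d71cb##p2xx'

`re.search` scans for the first position where the pattern succeeds.
The match spans [3:29] → '#506t##vbw1###d71cb##p2xx#'.
Captured: group 1 = '506t##vbw1###d71cb##p2xx'.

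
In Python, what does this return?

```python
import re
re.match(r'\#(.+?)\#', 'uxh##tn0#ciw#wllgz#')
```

`match` is anchored at position 0; if the pattern doesn't fit there, it returns None.
Here position 0 doesn't satisfy it, so the call returns None.

None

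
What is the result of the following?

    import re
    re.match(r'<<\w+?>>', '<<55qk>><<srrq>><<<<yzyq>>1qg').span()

`re.match` only tries the pattern at the start of the string.
The match spans [0:8] → '<<55qk>>'.

(0, 8)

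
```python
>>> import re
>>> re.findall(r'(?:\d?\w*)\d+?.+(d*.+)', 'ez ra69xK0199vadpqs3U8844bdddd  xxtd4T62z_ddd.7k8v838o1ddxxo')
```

Pattern: optionally a digit, then zero or more of a word character (non-capturing group); then one or more of a digit (lazy); then one or more of any character; then zero or more of a literal 'd', then one or more of any character (captured).
Walking the string: at [3:60] match 'ra69xK0199vadpqs3U8844bdddd  xxtd4T62z_ddd.7k8v838o1ddxxo', group 1 = 'o'.
With a single group, `findall` returns only what that group captured — 1 item.

['o']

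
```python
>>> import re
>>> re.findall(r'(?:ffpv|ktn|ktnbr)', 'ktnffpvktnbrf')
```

['ktn', 'ffpv', 'ktn']

`|` is ordered: at each position the engine commits to the first alternative that works.
No capturing groups, so `findall` returns the 3 full match strings.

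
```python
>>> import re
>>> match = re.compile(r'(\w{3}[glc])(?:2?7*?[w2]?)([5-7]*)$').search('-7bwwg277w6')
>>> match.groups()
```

('bwwg', '6')

The match spans [2:11] → 'bwwg277w6'.
Captured: group 1 = 'bwwg', group 2 = '6'.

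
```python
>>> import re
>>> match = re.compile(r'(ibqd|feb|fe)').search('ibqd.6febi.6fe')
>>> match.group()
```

'ibqd'

`re.search` scans for the first position where the pattern succeeds.
The match spans [0:4] → 'ibqd'.
Captured: group 1 = 'ibqd'.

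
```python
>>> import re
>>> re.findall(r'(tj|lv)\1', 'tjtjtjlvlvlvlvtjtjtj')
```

['tj', 'lv', 'lv', 'tj']

A backreference is literal: `\1` must see the identical characters the first group matched.
Matches: at [0:4] match 'tjtj', group 1 = 'tj'; at [6:10] match 'lvlv', group 1 = 'lv'; at [10:14] match 'lvlv', group 1 = 'lv'; at [14:18] match 'tjtj', group 1 = 'tj'.
With a single group, `findall` returns only what that group captured — 4 items.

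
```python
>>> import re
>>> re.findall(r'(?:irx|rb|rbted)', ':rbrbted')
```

['rb', 'rb']

Alternation tries branches left to right and keeps the first one that lets the overall match succeed at that position.
With no groups in the pattern, `findall` gives back each whole match — 2 here.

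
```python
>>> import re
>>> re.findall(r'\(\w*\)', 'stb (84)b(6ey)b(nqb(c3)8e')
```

['(84)', '(6ey)', '(c3)']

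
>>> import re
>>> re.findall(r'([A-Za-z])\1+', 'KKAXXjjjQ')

`\1` is not a pattern — it's the concrete string captured by group 1, re-applied verbatim.
One capturing group, so `findall` returns just the captured substring from each match — 3 in all.

['K', 'X', 'j']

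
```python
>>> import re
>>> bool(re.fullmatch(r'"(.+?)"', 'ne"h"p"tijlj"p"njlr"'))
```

False

For `fullmatch`, every character of the input must be accounted for by the pattern.
Here there's no way to consume every character, so the call returns None, and `bool(None)` is False.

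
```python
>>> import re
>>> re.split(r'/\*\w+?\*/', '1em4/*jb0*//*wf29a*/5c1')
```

['1em4', '', '5c1']

Matches to split on: at [4:11] → '/*jb0*/'; at [11:20] → '/*wf29a*/'.
`split` removes every match and returns the 3 fragments in between.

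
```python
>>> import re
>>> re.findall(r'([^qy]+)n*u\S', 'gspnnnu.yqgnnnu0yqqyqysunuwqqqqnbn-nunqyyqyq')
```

This matches one or more of any character except [qy] (captured); then zero or more of the literal 'n', then the literal 'u', then a non-whitespace character.
Matches: at [0:8] match 'gspnnnu.', group 1 = 'gspnnn'; at [10:16] match 'gnnnu0', group 1 = 'gnnn'; at [22:27] match 'sunuw', group 1 = 'sun'; at [31:38] match 'nbn-nun', group 1 = 'nbn-n'.
Because there's exactly one group, `findall` drops the full match and keeps group 1 from each hit.

['gspnnn', 'gnnn', 'sun', 'nbn-n']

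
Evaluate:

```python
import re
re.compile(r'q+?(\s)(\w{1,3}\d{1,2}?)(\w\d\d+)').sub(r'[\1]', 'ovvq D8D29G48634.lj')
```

'ovv[ ].lj'

Pattern: one or more of a literal 'q' (lazy); then whitespace (captured); then 1 to 3 of a word character, then 1 to 2 of a digit (lazy) (captured); then a word character, then a digit, then one or more of a digit (captured).
Matches: at [3:16] → 'q D8D29G48634'.
Each match is replaced using the text its own group 1 captured.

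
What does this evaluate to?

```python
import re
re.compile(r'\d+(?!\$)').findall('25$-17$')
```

Because the assertion is negative and zero-width, positions next to the forbidden text are skipped.
Walking the string: at [0:1] → '2'; at [4:5] → '1'.
No capturing groups, so `findall` returns the 2 full match strings.

['2', '1']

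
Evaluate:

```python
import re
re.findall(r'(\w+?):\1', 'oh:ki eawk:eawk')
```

['eawk']

The backreference `\1` re-matches whatever the first group consumed, character for character.
One capturing group, so `findall` returns just the captured substring from the one match — 1 in all.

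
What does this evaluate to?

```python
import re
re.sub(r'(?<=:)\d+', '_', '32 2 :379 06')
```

Lookahead/lookbehind check context without consuming it, so the matched span excludes the asserted characters.
Matches: at [6:9] → '379'.
Each match is replaced by '_'.

'32 2 :_ 06'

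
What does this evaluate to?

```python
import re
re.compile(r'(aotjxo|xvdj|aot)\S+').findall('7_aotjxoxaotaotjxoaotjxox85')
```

['aotjxo']

The regex engine tests alternatives in the order written; an earlier branch that matches wins even if a later one would match more.
Matches: at [2:27] match 'aotjxoxaotaotjxoaotjxox85', group 1 = 'aotjxo'.
With a single group, `findall` returns only what that group captured — 1 item.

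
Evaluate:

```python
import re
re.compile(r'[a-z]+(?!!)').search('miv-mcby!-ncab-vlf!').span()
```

(0, 3)

The negative lookahead/lookbehind blocks any match where the forbidden context is present.
`re.search` tries every starting position until one works.
The match spans [0:3] → 'miv'.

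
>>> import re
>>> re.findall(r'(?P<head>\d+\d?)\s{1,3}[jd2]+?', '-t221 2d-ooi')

['221']

Pattern: one or more of a digit, then optionally a digit (captured as 'head'); then 1 to 3 of whitespace, then one or more of one of [jd2] (lazy).
Walking the string: at [2:7] match '221 2', group 1 = '221'.
One capturing group, so `findall` returns just the captured substring from the one match — 1 in all.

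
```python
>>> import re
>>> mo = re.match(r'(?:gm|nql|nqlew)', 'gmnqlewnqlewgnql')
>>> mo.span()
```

`match` is anchored at position 0; if the pattern doesn't fit there, it returns None.
The match spans [0:2] → 'gm'.

(0, 2)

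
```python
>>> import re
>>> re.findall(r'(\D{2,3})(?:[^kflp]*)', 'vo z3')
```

['vo ']

This matches 2 to 3 of a non-digit (captured); then zero or more of any character except [kflp] (non-capturing group).
Matches: at [0:5] match 'vo z3', group 1 = 'vo '.
`findall` collects group 1 from the one match (1 total).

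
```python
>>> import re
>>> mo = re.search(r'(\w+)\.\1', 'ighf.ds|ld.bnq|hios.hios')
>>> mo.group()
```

`\1` is not a pattern — it's the concrete string captured by group 1, re-applied verbatim.
The match spans [15:24] → 'hios.hios'.

'hios.hios'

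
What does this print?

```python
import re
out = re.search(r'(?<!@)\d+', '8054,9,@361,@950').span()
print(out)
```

Because the assertion is negative and zero-width, positions next to the forbidden text are skipped.
`re.search` tries every starting position until one works.
The match spans [0:4] → '8054'.

(0, 4)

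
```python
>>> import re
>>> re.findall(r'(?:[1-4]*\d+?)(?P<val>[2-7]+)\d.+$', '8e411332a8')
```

['3']

The pattern matches zero or more of a character in [1-4], then one or more of a digit (lazy) (non-capturing group); then one or more of a character in [2-7] (captured as 'val'); then a digit, then one or more of any character; then anchored at the end.
One capturing group, so `findall` returns just the captured substring from the one match — 1 in all.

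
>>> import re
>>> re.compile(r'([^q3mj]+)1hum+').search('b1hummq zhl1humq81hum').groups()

Pattern: one or more of any character except [q3mj] (captured); then the literal '1hu', then one or more of a literal 'm'.
Unlike `match`, `search` isn't anchored — it looks for the pattern anywhere in the string.
The match spans [0:6] → 'b1humm'.
Captured: group 1 = 'b'.

('b',)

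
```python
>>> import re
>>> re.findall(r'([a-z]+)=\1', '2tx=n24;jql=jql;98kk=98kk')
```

['jql']

A backreference is literal: `\1` must see the identical characters the first group matched.
Matches: at [8:15] match 'jql=jql', group 1 = 'jql'.
`findall` collects group 1 from the one match (1 total).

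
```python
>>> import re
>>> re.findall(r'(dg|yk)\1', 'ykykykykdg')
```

A backreference is literal: `\1` must see the identical characters the first group matched.
With a single group, `findall` returns only what that group captured — 2 items.

['yk', 'yk']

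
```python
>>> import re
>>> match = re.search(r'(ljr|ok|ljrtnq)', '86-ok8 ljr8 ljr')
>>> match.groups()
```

('ok',)

The match spans [3:5] → 'ok'.
Captured: group 1 = 'ok'.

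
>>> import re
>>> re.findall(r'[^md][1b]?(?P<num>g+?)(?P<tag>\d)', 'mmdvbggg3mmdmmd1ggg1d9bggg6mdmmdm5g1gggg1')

Pattern: any character except [md], then optionally one of [1b]; then one or more of a literal 'g' (lazy) (captured as 'num'); then a digit (captured as 'tag').
Walking the string: at [3:9] match 'vbggg3', groups = ('ggg', '3'); at [15:20] match '1ggg1', groups = ('ggg', '1'); at [21:27] match '9bggg6', groups = ('ggg', '6'); at [33:36] match '5g1', groups = ('g', '1'); at [36:41] match 'gggg1', groups = ('ggg', '1').
`findall` packs the 2 group values into a tuple for every match.

[('ggg', '3'), ('ggg', '1'), ('ggg', '6'), ('g', '1'), ('ggg', '1')]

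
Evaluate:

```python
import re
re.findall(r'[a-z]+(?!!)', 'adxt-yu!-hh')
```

['adxt', 'y', 'hh']

The negative lookaround is zero-width — it rules out positions where the adjacent text would match, without consuming anything.
Matches: at [0:4] → 'adxt'; at [5:6] → 'y'; at [9:11] → 'hh'.
`findall` yields the raw match text (3 of them) because the pattern has no groups.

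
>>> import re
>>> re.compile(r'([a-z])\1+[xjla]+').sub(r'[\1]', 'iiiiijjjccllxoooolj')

'[i][c][o]'

A backreference is literal: `\1` must see the identical characters the first group matched.
`\1` in the replacement pulls in group 1's text for each match.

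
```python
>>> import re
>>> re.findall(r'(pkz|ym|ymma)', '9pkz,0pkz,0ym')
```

['pkz', 'pkz', 'ym']

One capturing group, so `findall` returns just the captured substring from each match — 3 in all.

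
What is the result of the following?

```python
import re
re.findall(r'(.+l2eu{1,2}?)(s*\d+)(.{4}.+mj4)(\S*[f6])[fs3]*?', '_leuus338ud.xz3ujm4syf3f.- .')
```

[]

This matches one or more of any character, then the literal 'l2e', then 1 to 2 of a literal 'u' (lazy) (captured); then zero or more of a literal 's', then one or more of a digit (captured); then exactly 4 of any character, then one or more of any character, then the literal 'mj4' (captured); then zero or more of a non-whitespace character, then one of [f6] (captured); then zero or more of one of [fs3] (lazy).
With 4 capturing groups, `findall` returns a 4-tuple per match.
Nothing in the string satisfies the pattern, so the list is empty.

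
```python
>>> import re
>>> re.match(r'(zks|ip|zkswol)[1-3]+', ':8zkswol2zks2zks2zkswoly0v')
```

None

`re.match` only tries the pattern at the start of the string.
Here the string doesn't start with a match, so the call returns None.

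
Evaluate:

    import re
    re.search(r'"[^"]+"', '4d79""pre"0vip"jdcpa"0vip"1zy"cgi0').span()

(5, 10)

Unlike `match`, `search` isn't anchored — it looks for the pattern anywhere in the string.
The match spans [5:10] → '"pre"'.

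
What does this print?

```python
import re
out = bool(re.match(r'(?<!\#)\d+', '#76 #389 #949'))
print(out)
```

False

A negative assertion filters positions out without eating any characters.
With `match`, the pattern is implicitly anchored at the beginning.
Here position 0 doesn't satisfy it, so the call returns None, and `bool(None)` is False.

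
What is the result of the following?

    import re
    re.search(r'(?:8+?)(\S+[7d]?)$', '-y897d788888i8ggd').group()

'897d788888i8ggd'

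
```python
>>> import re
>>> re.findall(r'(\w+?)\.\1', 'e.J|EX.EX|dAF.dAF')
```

['EX', 'dAF']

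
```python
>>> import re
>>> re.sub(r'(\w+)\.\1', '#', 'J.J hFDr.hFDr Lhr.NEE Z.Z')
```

`\1` has to match the exact text group 1 already captured.
Matches: at [0:3] → 'J.J'; at [4:13] → 'hFDr.hFDr'; at [22:25] → 'Z.Z'.
`sub` substitutes '#' at each match site.

'# # Lhr.NEE #'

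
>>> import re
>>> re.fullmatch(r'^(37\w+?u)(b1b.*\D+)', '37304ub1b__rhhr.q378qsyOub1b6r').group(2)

The match spans [0:30] → '37304ub1b__rhhr.q378qsyOub1b6r'.
Captured: group 1 = '37304u', group 2 = 'b1b__rhhr.q378qsyOub1b6r'.

'b1b__rhhr.q378qsyOub1b6r'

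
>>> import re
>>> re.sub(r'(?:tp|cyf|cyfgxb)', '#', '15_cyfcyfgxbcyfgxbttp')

'15_##gxb#gxbt#'

Alternation tries branches left to right and keeps the first one that lets the overall match succeed at that position.
Every occurrence is swapped for '#'.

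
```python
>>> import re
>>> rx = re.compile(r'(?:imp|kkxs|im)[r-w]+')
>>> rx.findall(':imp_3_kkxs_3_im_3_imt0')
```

['imt']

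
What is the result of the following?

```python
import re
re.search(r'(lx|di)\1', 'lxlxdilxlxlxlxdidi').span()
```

After group 1 captures some text, `\1` only succeeds where that same text appears again.
Unlike `match`, `search` isn't anchored — it looks for the pattern anywhere in the string.
The match spans [0:4] → 'lxlx'.
Captured: group 1 = 'lx'.

(0, 4)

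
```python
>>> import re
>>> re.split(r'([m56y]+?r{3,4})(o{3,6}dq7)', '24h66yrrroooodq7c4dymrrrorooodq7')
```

['24h', '66yrrr', 'oooodq7', 'c4dymrrrorooodq7']

Pattern: one or more of one of [m56y] (lazy), then 3 to 4 of a literal 'r' (captured); then 3 to 6 of the literal 'o', then the literal 'dq7' (captured).
Matches to split on: at [3:16] → '66yrrroooodq7'.
Because the pattern has a capturing group, `split` also inserts each captured text between the pieces.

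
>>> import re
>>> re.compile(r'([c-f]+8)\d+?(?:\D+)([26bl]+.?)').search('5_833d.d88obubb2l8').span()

This matches one or more of a character in [c-f], then a literal '8' (captured); then one or more of a digit (lazy); then one or more of a non-digit (non-capturing group); then one or more of one of [26bl], then optionally any character (captured).
`re.search` scans for the first position where the pattern succeeds.
The match spans [7:18] → 'd88obubb2l8'.
Captured: group 1 = 'd8', group 2 = '2l8'.

(7, 18)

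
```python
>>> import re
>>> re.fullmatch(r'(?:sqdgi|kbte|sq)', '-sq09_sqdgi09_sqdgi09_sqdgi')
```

None

`re.fullmatch` requires the pattern to consume the entire string.
Here the pattern can't cover the whole string, so the call returns None.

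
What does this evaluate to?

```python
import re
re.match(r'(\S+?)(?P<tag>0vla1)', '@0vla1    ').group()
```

'@0vla1'

`re.match` only tries the pattern at the start of the string.
The match spans [0:6] → '@0vla1'.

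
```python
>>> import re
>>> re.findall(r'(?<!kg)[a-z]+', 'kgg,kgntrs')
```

['kgg', 'kgntrs']

A negative assertion filters positions out without eating any characters.
`findall` yields the raw match text (2 of them) because the pattern has no groups.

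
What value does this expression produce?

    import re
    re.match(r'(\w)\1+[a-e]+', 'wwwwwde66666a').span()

(0, 7)

The backreference `\1` re-matches whatever the first group consumed, character for character.
With `match`, the pattern is implicitly anchored at the beginning.
The match spans [0:7] → 'wwwwwde'.
Captured: group 1 = 'w'.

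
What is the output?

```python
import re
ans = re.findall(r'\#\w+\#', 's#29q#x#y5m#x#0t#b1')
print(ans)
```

['#29q#', '#y5m#', '#0t#']

Walking the string: at [1:6] → '#29q#'; at [7:12] → '#y5m#'; at [13:17] → '#0t#'.
No capturing groups, so `findall` returns the 3 full match strings.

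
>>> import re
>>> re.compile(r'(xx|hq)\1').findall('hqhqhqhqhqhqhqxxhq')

['hq', 'hq', 'hq']

After group 1 captures some text, `\1` only succeeds where that same text appears again.
With a single group, `findall` returns only what that group captured — 3 items.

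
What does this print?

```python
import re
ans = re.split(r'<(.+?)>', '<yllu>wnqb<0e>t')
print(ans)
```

['', 'yllu', 'wnqb', '0e', 't']

A non-greedy quantifier consumes as few characters as it can — just enough that the remainder of the pattern still matches from where it stops; whatever follows it matches normally.
Matches to split on: at [0:6] → '<yllu>'; at [10:14] → '<0e>'.
The group in the pattern means `split` returns the separators' captures alongside the pieces.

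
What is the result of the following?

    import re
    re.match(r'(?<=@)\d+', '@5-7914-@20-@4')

None

Lookahead/lookbehind check context without consuming it, so the matched span excludes the asserted characters.
With `match`, the pattern is implicitly anchored at the beginning.
Here position 0 doesn't satisfy it, so the call returns None.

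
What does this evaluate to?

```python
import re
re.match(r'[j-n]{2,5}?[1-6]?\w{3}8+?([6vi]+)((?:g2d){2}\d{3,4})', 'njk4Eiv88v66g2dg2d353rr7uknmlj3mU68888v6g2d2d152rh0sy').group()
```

Pattern: 2 to 5 of a character in [j-n] (lazy), then optionally a character in [1-6]; then exactly 3 of a word character, then one or more of a literal '8' (lazy); then one or more of one of [6vi] (captured); then the literal 'g2d' repeated 2 times, then 3 to 4 of a digit (captured).
`re.match` won't scan ahead — the pattern has to work from the very first character.
The match spans [0:21] → 'njk4Eiv88v66g2dg2d353'.
Captured: group 1 = 'v66', group 2 = 'g2dg2d353'.

'njk4Eiv88v66g2dg2d353'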